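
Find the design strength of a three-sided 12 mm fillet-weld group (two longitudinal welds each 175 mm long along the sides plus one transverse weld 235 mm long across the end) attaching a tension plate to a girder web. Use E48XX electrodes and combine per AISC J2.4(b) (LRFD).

E48XX → F_EXX = 480 MPa.
t_e = 0.707 × 12 = 8.484 mm.
R_nwl = 0.6 × 480 × 8.484 × 350 × 10⁻³ = 855.2 kN (longitudinal, 2 welds).
R_nwt = 0.6 × 480 × 8.484 × 235 × 10⁻³ = 574.2 kN (transverse, base value).
(i) R_nwl + R_nwt = 1429 kN; (ii) 0.85 R_nwl + 1.5 R_nwt = 1588 kN.
R_n = max = 1588 kN [governs: (ii)]; φR_n = 1191 kN.

φR_n ≈ 1190 kN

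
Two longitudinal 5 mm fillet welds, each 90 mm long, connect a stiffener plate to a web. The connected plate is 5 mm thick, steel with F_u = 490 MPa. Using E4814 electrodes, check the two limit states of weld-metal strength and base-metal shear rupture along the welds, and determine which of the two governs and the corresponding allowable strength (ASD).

R_n/Ω ≈ 91.6 kN (weld metal governs)

E48XX → F_EXX = 480 MPa.
t_e = 0.707 × 5 = 3.535 mm; L = 180 mm.
Weld metal: R_n/Ω = (1/2.0) × 0.6 × 480 × 3.535 × 180 × 10⁻³ = 91.63 kN.
Base metal (shear rupture): R_n/Ω = (1/2.0) × 0.6 × 490 × 5 × 180 × 10⁻³ = 132.3 kN.
Governing: weld metal.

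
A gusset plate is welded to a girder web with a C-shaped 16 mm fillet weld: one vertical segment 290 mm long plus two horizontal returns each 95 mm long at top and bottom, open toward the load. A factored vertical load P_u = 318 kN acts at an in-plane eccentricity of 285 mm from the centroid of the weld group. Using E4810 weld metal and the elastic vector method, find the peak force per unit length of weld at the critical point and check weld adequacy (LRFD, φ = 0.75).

E48XX → F_EXX = 480 MPa.
Total weld length L_w = 480 mm. Treat welds as unit-width lines.
Centroid: x̄ = 2×95×47.5 / 480 = 18.8 mm from the vertical weld.
Polar moment about centroid: J = I_x + I_y = [290³/12 + 2×95×145²] + [290×18.8² + 2(95³/12 + 95×28.7²)] = 6429000 mm³.
Direct shear f_v = P/L_w = 318×10³ / 480 = 662.5 N/mm (vertical).
Torsion M = P·e = 318×10³ × 285 = 90630000 N·mm.
Critical point at (x, y) = (76.2, 145) from centroid. f_tx = M·y/J = 2044 N/mm; f_ty = M·x/J = 1074 N/mm.
Resultant f_max = √[f_tx² + (f_v + f_ty)²] = √[2044² + (662.5 + 1074)²] = 2682 N/mm.
Capacity per unit length: φr_n = 0.75 × 0.6 × 480 × (0.707 × 16) = 2443 N/mm.
2682 > 2443 → NOT adequate.

f_max ≈ 2680 N/mm; NOT adequate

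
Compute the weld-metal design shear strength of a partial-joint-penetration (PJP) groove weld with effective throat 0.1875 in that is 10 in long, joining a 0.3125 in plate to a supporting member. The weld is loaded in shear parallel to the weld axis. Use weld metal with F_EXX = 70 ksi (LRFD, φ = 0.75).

φR_n ≈ 59.1 kip

Effective throat (given) t_e = 0.1875 in.
A_we = 0.1875 × 10 = 1.875 in².
F_nw = 0.6 F_EXX = 42 ksi.
φR_n = 0.75 × 42 × 1.875 = 59.06 kip.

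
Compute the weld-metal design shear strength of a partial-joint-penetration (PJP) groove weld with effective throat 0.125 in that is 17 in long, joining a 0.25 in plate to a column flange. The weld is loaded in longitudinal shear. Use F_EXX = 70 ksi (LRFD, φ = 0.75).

φR_n ≈ 66.9 kips

Effective throat (given) t_e = 0.125 in.
A_we = 0.125 × 17 = 2.125 in².
F_nw = 0.6 F_EXX = 42 ksi.
φR_n = 0.75 × 42 × 2.125 = 66.94 kips.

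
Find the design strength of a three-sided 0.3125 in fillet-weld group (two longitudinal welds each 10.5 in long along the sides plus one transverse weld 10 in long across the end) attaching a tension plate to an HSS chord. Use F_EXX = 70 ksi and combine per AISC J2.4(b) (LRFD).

φR_n ≈ 229 kips

t_e = 0.707 × 0.3125 = 0.2209 in.
R_nwl = 0.6 × 70 × 0.2209 × 21 = 194.9 kips (longitudinal, 2 welds).
R_nwt = 0.6 × 70 × 0.2209 × 10 = 92.79 kips (transverse, base value).
(i) R_nwl + R_nwt = 287.7 kips; (ii) 0.85 R_nwl + 1.5 R_nwt = 304.8 kips.
R_n = max = 304.8 kips [governs: (ii)]; φR_n = 228.6 kips.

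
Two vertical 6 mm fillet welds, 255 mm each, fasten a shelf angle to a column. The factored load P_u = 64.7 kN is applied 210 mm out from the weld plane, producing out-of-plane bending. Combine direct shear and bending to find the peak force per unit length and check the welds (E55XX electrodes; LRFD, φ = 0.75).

E55XX → F_EXX = 550 MPa.
L_w = 2 × 255 = 510 mm; section modulus (unit throat) S = 2 × L²/6 = 21680 mm².
Direct shear f_v = P/L_w = 64.7×10³/510 = 126.9 N/mm.
Moment M = P × e = 64.7×10³ × 210 = 13587000 N·mm; bending f_b = M/S = 626.9 N/mm.
f_max = √(f_v² + f_b²) = √(126.9² + 626.9²) = 639.6 N/mm.
φr_n = 0.75 × 0.6 × 550 × (0.707 × 6) = 1050 N/mm → adequate.

f_max ≈ 640 N/mm; adequate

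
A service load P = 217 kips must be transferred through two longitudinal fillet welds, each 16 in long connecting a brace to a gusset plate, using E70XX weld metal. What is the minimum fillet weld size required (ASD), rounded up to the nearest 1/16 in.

E70XX → F_EXX = 70 ksi.
Total weld length L = 32 in.
Required throat t_e = P × Ω / (0.6 F_EXX × L) = 217 × 2.0 / (0.6 × 70 × 32) = 0.3229 in.
Required leg w = t_e / 0.707 = 0.4567 in → use 1/2 in.

w = 1/2 in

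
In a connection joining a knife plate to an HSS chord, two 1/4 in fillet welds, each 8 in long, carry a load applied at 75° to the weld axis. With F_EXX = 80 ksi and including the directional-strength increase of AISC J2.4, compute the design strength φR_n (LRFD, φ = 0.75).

t_e = 0.707 × 0.25 = 0.1767 in; A_we = 0.1767 × 16 = 2.828 in².
Directional factor: 1.0 + 0.5 sin^1.5(75°) = 1.475.
F_nw = 0.6 × 80 × 1.475 = 70.78 ksi.
φR_n = 0.75 × 70.78 × 2.828 = 150.1 kips.

φR_n ≈ 150 kips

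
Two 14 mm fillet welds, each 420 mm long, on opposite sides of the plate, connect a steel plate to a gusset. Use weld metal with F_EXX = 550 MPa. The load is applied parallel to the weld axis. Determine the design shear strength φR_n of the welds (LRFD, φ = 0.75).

φR_n ≈ 2060 kN

Effective throat t_e = 0.707 × 14 = 9.898 mm.
Total length L = 840 mm; A_we = 9.898 × 840 = 8314 mm².
F_nw = 0.6 F_EXX = 0.6 × 550 = 330 MPa.
φR_n = 0.75 × 330 × 8314 × 10⁻³ = 2058 kN.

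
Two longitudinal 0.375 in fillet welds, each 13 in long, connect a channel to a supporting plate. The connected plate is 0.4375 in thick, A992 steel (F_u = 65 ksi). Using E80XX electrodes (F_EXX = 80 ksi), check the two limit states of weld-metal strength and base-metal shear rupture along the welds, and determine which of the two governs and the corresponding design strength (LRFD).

t_e = 0.707 × 0.375 = 0.2651 in; L = 26 in.
Weld metal: φR_n = 0.75 × 0.6 × 80 × 0.2651 × 26 = 248.2 kips.
Base metal (shear rupture): φR_n = 0.75 × 0.6 × 65 × 0.4375 × 26 = 332.7 kips.
Governing: weld metal.

φR_n ≈ 248 kips (weld metal governs)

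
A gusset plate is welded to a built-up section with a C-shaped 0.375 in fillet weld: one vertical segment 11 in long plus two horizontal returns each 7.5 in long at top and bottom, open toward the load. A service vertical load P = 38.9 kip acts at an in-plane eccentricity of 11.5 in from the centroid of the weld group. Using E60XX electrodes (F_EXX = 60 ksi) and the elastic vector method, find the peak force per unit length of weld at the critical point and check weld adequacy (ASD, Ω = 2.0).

f_max ≈ 5.87 kip/in; NOT adequate

Total weld length L_w = 26 in. Treat welds as unit-width lines.
Centroid: x̄ = 2×7.5×3.75 / 26 = 2.163 in from the vertical weld.
Polar moment about centroid: J = I_x + I_y = [11³/12 + 2×7.5×5.5²] + [11×2.163² + 2(7.5³/12 + 7.5×1.587²)] = 724.2 in³.
Direct shear f_v = P/L_w = 38.9 / 26 = 1.496 kip/in (vertical).
Torsion M = P·e = 38.9 × 11.5 = 447.35 kip·in.
Critical point at (x, y) = (5.337, 5.5) from centroid. f_tx = M·y/J = 3.397 kip/in; f_ty = M·x/J = 3.296 kip/in.
Resultant f_max = √[f_tx² + (f_v + f_ty)²] = √[3.397² + (1.496 + 3.296)²] = 5.875 kip/in.
Capacity per unit length: r_n/Ω = (1/2.0) × 0.6 × 60 × (0.707 × 0.375) = 4.772 kip/in.
5.875 > 4.772 → NOT adequate.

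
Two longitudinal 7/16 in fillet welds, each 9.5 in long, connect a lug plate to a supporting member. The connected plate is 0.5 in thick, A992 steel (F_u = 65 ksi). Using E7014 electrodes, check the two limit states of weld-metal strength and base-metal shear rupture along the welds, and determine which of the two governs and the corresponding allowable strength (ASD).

R_n/Ω ≈ 123 kip (weld metal governs)

E70XX → F_EXX = 70 ksi.
t_e = 0.707 × 0.4375 = 0.3093 in; L = 19 in.
Weld metal: R_n/Ω = (1/2.0) × 0.6 × 70 × 0.3093 × 19 = 123.4 kip.
Base metal (shear rupture): R_n/Ω = (1/2.0) × 0.6 × 65 × 0.5 × 19 = 185.2 kip.
Governing: weld metal.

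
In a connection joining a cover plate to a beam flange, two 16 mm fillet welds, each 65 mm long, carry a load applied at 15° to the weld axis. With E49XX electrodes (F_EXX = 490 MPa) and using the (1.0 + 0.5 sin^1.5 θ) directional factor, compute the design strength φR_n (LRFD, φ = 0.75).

φR_n ≈ 346 kN

t_e = 0.707 × 16 = 11.31 mm; A_we = 11.31 × 130 = 1471 mm².
Directional factor: 1.0 + 0.5 sin^1.5(15°) = 1.066.
F_nw = 0.6 × 490 × 1.066 = 313.4 MPa.
φR_n = 0.75 × 313.4 × 1471 × 10⁻³ = 345.6 kN.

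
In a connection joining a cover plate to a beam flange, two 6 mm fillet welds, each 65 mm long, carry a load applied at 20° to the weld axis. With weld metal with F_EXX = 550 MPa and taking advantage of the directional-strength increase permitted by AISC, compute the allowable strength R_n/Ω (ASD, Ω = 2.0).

R_n/Ω ≈ 100 kN

t_e = 0.707 × 6 = 4.242 mm; A_we = 4.242 × 130 = 551.5 mm².
Directional factor: 1.0 + 0.5 sin^1.5(20°) = 1.1.
F_nw = 0.6 × 550 × 1.1 = 363 MPa.
R_n/Ω = (363 × 551.5) / 2.0 × 10⁻³ = 100.1 kN.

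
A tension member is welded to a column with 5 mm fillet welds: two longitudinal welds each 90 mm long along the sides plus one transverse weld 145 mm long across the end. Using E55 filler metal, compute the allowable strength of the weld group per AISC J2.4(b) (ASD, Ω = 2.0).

E55XX → F_EXX = 550 MPa.
t_e = 0.707 × 5 = 3.535 mm.
R_nwl = 0.6 × 550 × 3.535 × 180 × 10⁻³ = 210 kN (longitudinal, 2 welds).
R_nwt = 0.6 × 550 × 3.535 × 145 × 10⁻³ = 169.1 kN (transverse, base value).
(i) R_nwl + R_nwt = 379.1 kN; (ii) 0.85 R_nwl + 1.5 R_nwt = 432.2 kN.
R_n = max = 432.2 kN [governs: (ii)]; R_n/Ω = 216.1 kN.

R_n/Ω ≈ 216 kN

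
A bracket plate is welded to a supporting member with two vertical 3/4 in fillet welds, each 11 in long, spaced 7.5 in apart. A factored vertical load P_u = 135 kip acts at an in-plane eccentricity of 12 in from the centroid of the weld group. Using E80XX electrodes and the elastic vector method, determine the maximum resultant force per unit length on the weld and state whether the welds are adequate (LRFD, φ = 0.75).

f_max ≈ 24.3 kip/in; NOT adequate

E80XX → F_EXX = 80 ksi.
Total weld length L_w = 22 in. Treat welds as unit-width lines.
Polar moment about centroid: J = 2[d³/12 + d(b/2)²] = 2[11³/12 + 11×3.75²] = 531.2 in³.
Direct shear f_v = P/L_w = 135 / 22 = 6.136 kip/in (vertical).
Torsion M = P·e = 135 × 12 = 1620 kip·in.
Critical point at (x, y) = (3.75, 5.5) from centroid. f_tx = M·y/J = 16.77 kip/in; f_ty = M·x/J = 11.44 kip/in.
Resultant f_max = √[f_tx² + (f_v + f_ty)²] = √[16.77² + (6.136 + 11.44)²] = 24.29 kip/in.
Capacity per unit length: φr_n = 0.75 × 0.6 × 80 × (0.707 × 0.75) = 19.09 kip/in.
24.29 > 19.09 → NOT adequate.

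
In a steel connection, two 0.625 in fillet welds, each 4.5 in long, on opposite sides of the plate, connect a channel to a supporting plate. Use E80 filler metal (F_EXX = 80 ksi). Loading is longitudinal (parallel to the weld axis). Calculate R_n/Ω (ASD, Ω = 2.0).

R_n/Ω ≈ 95.4 kip

Effective throat t_e = 0.707 × 0.625 = 0.4419 in.
Total length L = 9 in; A_we = 0.4419 × 9 = 3.977 in².
F_nw = 0.6 F_EXX = 0.6 × 80 = 48 ksi.
R_n = 48 × 3.977 = 190.9 kip; R_n/Ω = 190.9/2.0 = 95.44 kip.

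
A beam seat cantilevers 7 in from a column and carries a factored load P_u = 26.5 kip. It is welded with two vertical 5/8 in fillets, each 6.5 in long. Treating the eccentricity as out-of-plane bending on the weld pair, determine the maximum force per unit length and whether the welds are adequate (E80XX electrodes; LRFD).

E80XX → F_EXX = 80 ksi.
L_w = 2 × 6.5 = 13 in; section modulus (unit throat) S = 2 × L²/6 = 14.08 in².
Direct shear f_v = P/L_w = 26.5/13 = 2.038 kip/in.
Moment M = P × e = 26.5 × 7 = 185.5 kip·in; bending f_b = M/S = 13.17 kip/in.
f_max = √(f_v² + f_b²) = √(2.038² + 13.17²) = 13.33 kip/in.
φr_n = 0.75 × 0.6 × 80 × (0.707 × 0.625) = 15.91 kip/in → adequate.

f_max ≈ 13.3 kip/in; adequate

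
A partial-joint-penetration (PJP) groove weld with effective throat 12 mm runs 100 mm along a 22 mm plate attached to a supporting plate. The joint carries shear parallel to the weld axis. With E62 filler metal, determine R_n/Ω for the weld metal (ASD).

E62XX → F_EXX = 620 MPa.
Effective throat (given) t_e = 12 mm.
A_we = 12 × 100 = 1200 mm².
F_nw = 0.6 F_EXX = 372 MPa.
R_n/Ω = (372 × 1200) / 2.0 × 10⁻³ = 223.2 kN.

R_n/Ω ≈ 223 kN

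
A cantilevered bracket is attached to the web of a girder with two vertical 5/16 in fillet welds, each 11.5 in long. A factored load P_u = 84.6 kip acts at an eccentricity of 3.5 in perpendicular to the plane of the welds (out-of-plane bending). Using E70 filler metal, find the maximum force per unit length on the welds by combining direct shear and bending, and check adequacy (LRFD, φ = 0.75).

E70XX → F_EXX = 70 ksi.
L_w = 2 × 11.5 = 23 in; section modulus (unit throat) S = 2 × L²/6 = 44.08 in².
Direct shear f_v = P/L_w = 84.6/23 = 3.678 kip/in.
Moment M = P × e = 84.6 × 3.5 = 296.1 kip·in; bending f_b = M/S = 6.717 kip/in.
f_max = √(f_v² + f_b²) = √(3.678² + 6.717²) = 7.658 kip/in.
φr_n = 0.75 × 0.6 × 70 × (0.707 × 0.3125) = 6.96 kip/in → NOT adequate.

f_max ≈ 7.66 kip/in; NOT adequate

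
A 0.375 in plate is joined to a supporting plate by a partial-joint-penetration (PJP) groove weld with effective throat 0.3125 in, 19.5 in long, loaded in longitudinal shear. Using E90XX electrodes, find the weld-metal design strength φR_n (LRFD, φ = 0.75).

φR_n ≈ 247 kips

E90XX → F_EXX = 90 ksi.
Effective throat (given) t_e = 0.3125 in.
A_we = 0.3125 × 19.5 = 6.094 in².
F_nw = 0.6 F_EXX = 54 ksi.
φR_n = 0.75 × 54 × 6.094 = 246.8 kips.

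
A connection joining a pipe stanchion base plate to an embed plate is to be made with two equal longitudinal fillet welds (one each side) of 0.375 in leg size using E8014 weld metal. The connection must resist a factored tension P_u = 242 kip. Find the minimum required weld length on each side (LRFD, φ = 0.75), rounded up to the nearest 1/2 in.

E80XX → F_EXX = 80 ksi.
Throat t_e = 0.707 × 0.375 = 0.2651 in.
φr_n = 0.75 × 0.6 × 80 × 0.2651 = 9.544 kip/in.
L_req = P_u / φr_n = 242 / 9.544 = 25.35 in total.
Per side: 25.35 / 2 = 12.68 in.
Round up → use L = 13 in on each side.

L = 13 in on each side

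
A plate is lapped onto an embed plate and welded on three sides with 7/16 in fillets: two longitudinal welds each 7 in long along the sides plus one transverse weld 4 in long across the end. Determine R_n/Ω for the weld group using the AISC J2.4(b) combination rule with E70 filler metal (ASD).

R_n/Ω ≈ 117 kips

E70XX → F_EXX = 70 ksi.
t_e = 0.707 × 0.4375 = 0.3093 in.
R_nwl = 0.6 × 70 × 0.3093 × 14 = 181.9 kips (longitudinal, 2 welds).
R_nwt = 0.6 × 70 × 0.3093 × 4 = 51.96 kips (transverse, base value).
(i) R_nwl + R_nwt = 233.8 kips; (ii) 0.85 R_nwl + 1.5 R_nwt = 232.5 kips.
R_n = max = 233.8 kips [governs: (i)]; R_n/Ω = 116.9 kips.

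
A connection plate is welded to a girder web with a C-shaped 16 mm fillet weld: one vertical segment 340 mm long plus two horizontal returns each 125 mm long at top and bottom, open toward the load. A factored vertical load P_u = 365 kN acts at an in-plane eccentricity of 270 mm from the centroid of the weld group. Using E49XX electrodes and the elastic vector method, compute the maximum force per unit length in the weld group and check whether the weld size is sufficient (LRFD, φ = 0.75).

E49XX → F_EXX = 490 MPa.
Total weld length L_w = 590 mm. Treat welds as unit-width lines.
Centroid: x̄ = 2×125×62.5 / 590 = 26.48 mm from the vertical weld.
Polar moment about centroid: J = I_x + I_y = [340³/12 + 2×125×170²] + [340×26.48² + 2(125³/12 + 125×36.02²)] = 11390000 mm³.
Direct shear f_v = P/L_w = 365×10³ / 590 = 618.6 N/mm (vertical).
Torsion M = P·e = 365×10³ × 270 = 98550000 N·mm.
Critical point at (x, y) = (98.52, 170) from centroid. f_tx = M·y/J = 1471 N/mm; f_ty = M·x/J = 852.5 N/mm.
Resultant f_max = √[f_tx² + (f_v + f_ty)²] = √[1471² + (618.6 + 852.5)²] = 2080 N/mm.
Capacity per unit length: φr_n = 0.75 × 0.6 × 490 × (0.707 × 16) = 2494 N/mm.
2080 ≤ 2494 → adequate.

f_max ≈ 2080 N/mm; adequate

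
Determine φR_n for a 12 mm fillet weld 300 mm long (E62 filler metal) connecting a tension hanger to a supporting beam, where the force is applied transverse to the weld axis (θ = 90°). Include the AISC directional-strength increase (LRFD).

E62XX → F_EXX = 620 MPa.
t_e = 0.707 × 12 = 8.484 mm; A_we = 8.484 × 300 = 2545 mm².
Directional factor: 1.0 + 0.5 sin^1.5(90°) = 1.5.
F_nw = 0.6 × 620 × 1.5 = 558 MPa.
φR_n = 0.75 × 558 × 2545 × 10⁻³ = 1065 kN.

φR_n ≈ 1070 kN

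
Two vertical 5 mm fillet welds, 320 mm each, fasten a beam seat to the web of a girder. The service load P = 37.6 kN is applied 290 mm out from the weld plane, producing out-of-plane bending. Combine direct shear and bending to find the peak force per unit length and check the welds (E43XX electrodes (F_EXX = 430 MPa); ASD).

L_w = 2 × 320 = 640 mm; section modulus (unit throat) S = 2 × L²/6 = 34130 mm².
Direct shear f_v = P/L_w = 37.6×10³/640 = 58.75 N/mm.
Moment M = P × e = 37.6×10³ × 290 = 10904000 N·mm; bending f_b = M/S = 319.5 N/mm.
f_max = √(f_v² + f_b²) = √(58.75² + 319.5²) = 324.8 N/mm.
r_n/Ω = (1/2.0) × 0.6 × 430 × (0.707 × 5) = 456 N/mm → adequate.

f_max ≈ 325 N/mm; adequate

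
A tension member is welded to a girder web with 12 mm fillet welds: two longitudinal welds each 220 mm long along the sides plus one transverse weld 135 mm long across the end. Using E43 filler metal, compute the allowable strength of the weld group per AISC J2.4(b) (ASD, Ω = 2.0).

E43XX → F_EXX = 430 MPa.
t_e = 0.707 × 12 = 8.484 mm.
R_nwl = 0.6 × 430 × 8.484 × 440 × 10⁻³ = 963.1 kN (longitudinal, 2 welds).
R_nwt = 0.6 × 430 × 8.484 × 135 × 10⁻³ = 295.5 kN (transverse, base value).
(i) R_nwl + R_nwt = 1259 kN; (ii) 0.85 R_nwl + 1.5 R_nwt = 1262 kN.
R_n = max = 1262 kN [governs: (ii)]; R_n/Ω = 630.9 kN.

R_n/Ω ≈ 631 kN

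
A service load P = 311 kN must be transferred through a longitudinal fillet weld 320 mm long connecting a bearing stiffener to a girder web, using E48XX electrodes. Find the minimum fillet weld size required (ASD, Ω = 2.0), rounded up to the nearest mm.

w = 10 mm

E48XX → F_EXX = 480 MPa.
Total weld length L = 320 mm.
Required throat t_e = P × Ω / (0.6 F_EXX × L) = 311 × 2.0 / (0.6 × 480 × 320 × 10⁻³) = 6.749 mm.
Required leg w = t_e / 0.707 = 9.546 mm → use 10 mm.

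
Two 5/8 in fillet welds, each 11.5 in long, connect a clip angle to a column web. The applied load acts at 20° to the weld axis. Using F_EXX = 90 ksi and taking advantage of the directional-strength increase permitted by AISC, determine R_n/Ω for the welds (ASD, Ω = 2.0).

t_e = 0.707 × 0.625 = 0.4419 in; A_we = 0.4419 × 23 = 10.16 in².
Directional factor: 1.0 + 0.5 sin^1.5(20°) = 1.1.
F_nw = 0.6 × 90 × 1.1 = 59.4 ksi.
R_n/Ω = (59.4 × 10.16) / 2.0 = 301.8 kips.

R_n/Ω ≈ 302 kips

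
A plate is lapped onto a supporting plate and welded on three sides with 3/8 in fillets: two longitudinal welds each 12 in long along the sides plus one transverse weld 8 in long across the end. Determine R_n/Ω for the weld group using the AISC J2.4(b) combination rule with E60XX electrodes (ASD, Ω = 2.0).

R_n/Ω ≈ 155 kips

E60XX → F_EXX = 60 ksi.
t_e = 0.707 × 0.375 = 0.2651 in.
R_nwl = 0.6 × 60 × 0.2651 × 24 = 229.1 kips (longitudinal, 2 welds).
R_nwt = 0.6 × 60 × 0.2651 × 8 = 76.36 kips (transverse, base value).
(i) R_nwl + R_nwt = 305.4 kips; (ii) 0.85 R_nwl + 1.5 R_nwt = 309.2 kips.
R_n = max = 309.2 kips [governs: (ii)]; R_n/Ω = 154.6 kips.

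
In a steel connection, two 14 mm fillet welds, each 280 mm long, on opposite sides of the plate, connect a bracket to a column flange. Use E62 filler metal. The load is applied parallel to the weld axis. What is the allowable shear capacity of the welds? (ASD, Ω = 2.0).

R_n/Ω ≈ 1030 kN

E62XX → F_EXX = 620 MPa.
Effective throat t_e = 0.707 × 14 = 9.898 mm.
Total length L = 560 mm; A_we = 9.898 × 560 = 5543 mm².
F_nw = 0.6 F_EXX = 0.6 × 620 = 372 MPa.
R_n = 372 × 5543 × 10⁻³ = 2062 kN; R_n/Ω = 2062/2.0 = 1031 kN.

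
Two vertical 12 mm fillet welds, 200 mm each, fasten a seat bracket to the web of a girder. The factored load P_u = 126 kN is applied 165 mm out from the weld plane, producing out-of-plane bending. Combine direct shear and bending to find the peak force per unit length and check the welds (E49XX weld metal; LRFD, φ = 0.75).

E49XX → F_EXX = 490 MPa.
L_w = 2 × 200 = 400 mm; section modulus (unit throat) S = 2 × L²/6 = 13330 mm².
Direct shear f_v = P/L_w = 126×10³/400 = 315 N/mm.
Moment M = P × e = 126×10³ × 165 = 20790000 N·mm; bending f_b = M/S = 1559 N/mm.
f_max = √(f_v² + f_b²) = √(315² + 1559²) = 1591 N/mm.
φr_n = 0.75 × 0.6 × 490 × (0.707 × 12) = 1871 N/mm → adequate.

f_max ≈ 1590 N/mm; adequate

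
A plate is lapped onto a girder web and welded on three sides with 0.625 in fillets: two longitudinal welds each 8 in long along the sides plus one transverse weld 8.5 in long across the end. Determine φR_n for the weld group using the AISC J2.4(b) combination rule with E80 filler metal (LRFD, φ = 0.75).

φR_n ≈ 419 kip

E80XX → F_EXX = 80 ksi.
t_e = 0.707 × 0.625 = 0.4419 in.
R_nwl = 0.6 × 80 × 0.4419 × 16 = 339.4 kip (longitudinal, 2 welds).
R_nwt = 0.6 × 80 × 0.4419 × 8.5 = 180.3 kip (transverse, base value).
(i) R_nwl + R_nwt = 519.6 kip; (ii) 0.85 R_nwl + 1.5 R_nwt = 558.9 kip.
R_n = max = 558.9 kip [governs: (ii)]; φR_n = 419.2 kip.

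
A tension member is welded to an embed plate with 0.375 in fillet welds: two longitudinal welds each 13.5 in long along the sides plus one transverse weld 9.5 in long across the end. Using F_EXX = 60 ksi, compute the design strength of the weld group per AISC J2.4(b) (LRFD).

t_e = 0.707 × 0.375 = 0.2651 in.
R_nwl = 0.6 × 60 × 0.2651 × 27 = 257.7 kip (longitudinal, 2 welds).
R_nwt = 0.6 × 60 × 0.2651 × 9.5 = 90.67 kip (transverse, base value).
(i) R_nwl + R_nwt = 348.4 kip; (ii) 0.85 R_nwl + 1.5 R_nwt = 355.1 kip.
R_n = max = 355.1 kip [governs: (ii)]; φR_n = 266.3 kip.

φR_n ≈ 266 kip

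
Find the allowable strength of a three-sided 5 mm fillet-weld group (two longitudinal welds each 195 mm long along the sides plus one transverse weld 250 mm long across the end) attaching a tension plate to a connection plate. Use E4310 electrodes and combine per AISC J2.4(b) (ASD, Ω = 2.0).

R_n/Ω ≈ 322 kN

E43XX → F_EXX = 430 MPa.
t_e = 0.707 × 5 = 3.535 mm.
R_nwl = 0.6 × 430 × 3.535 × 390 × 10⁻³ = 355.7 kN (longitudinal, 2 welds).
R_nwt = 0.6 × 430 × 3.535 × 250 × 10⁻³ = 228 kN (transverse, base value).
(i) R_nwl + R_nwt = 583.7 kN; (ii) 0.85 R_nwl + 1.5 R_nwt = 644.3 kN.
R_n = max = 644.3 kN [governs: (ii)]; R_n/Ω = 322.2 kN.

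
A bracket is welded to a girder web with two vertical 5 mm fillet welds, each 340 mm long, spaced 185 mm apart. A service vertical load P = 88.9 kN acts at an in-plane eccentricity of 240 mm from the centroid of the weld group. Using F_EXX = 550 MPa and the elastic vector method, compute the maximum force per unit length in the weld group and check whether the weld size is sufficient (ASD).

Total weld length L_w = 680 mm. Treat welds as unit-width lines.
Polar moment about centroid: J = 2[d³/12 + d(b/2)²] = 2[340³/12 + 340×92.5²] = 12370000 mm³.
Direct shear f_v = P/L_w = 88.9×10³ / 680 = 130.7 N/mm (vertical).
Torsion M = P·e = 88.9×10³ × 240 = 21336000 N·mm.
Critical point at (x, y) = (92.5, 170) from centroid. f_tx = M·y/J = 293.2 N/mm; f_ty = M·x/J = 159.6 N/mm.
Resultant f_max = √[f_tx² + (f_v + f_ty)²] = √[293.2² + (130.7 + 159.6)²] = 412.6 N/mm.
Capacity per unit length: r_n/Ω = (1/2.0) × 0.6 × 550 × (0.707 × 5) = 583.3 N/mm.
412.6 ≤ 583.3 → adequate.

f_max ≈ 413 N/mm; adequate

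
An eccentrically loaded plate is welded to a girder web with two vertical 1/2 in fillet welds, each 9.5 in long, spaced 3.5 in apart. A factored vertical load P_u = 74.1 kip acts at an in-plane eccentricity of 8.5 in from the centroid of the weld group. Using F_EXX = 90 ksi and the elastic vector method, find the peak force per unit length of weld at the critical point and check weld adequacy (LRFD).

Total weld length L_w = 19 in. Treat welds as unit-width lines.
Polar moment about centroid: J = 2[d³/12 + d(b/2)²] = 2[9.5³/12 + 9.5×1.75²] = 201.1 in³.
Direct shear f_v = P/L_w = 74.1 / 19 = 3.9 kip/in (vertical).
Torsion M = P·e = 74.1 × 8.5 = 629.85 kip·in.
Critical point at (x, y) = (1.75, 4.75) from centroid. f_tx = M·y/J = 14.88 kip/in; f_ty = M·x/J = 5.481 kip/in.
Resultant f_max = √[f_tx² + (f_v + f_ty)²] = √[14.88² + (3.9 + 5.481)²] = 17.59 kip/in.
Capacity per unit length: φr_n = 0.75 × 0.6 × 90 × (0.707 × 0.5) = 14.32 kip/in.
17.59 > 14.32 → NOT adequate.

f_max ≈ 17.6 kip/in; NOT adequate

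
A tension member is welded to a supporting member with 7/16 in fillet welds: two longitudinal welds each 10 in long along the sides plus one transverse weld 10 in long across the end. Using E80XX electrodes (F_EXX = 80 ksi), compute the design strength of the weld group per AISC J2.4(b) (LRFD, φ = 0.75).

φR_n ≈ 356 kip

t_e = 0.707 × 0.4375 = 0.3093 in.
R_nwl = 0.6 × 80 × 0.3093 × 20 = 296.9 kip (longitudinal, 2 welds).
R_nwt = 0.6 × 80 × 0.3093 × 10 = 148.5 kip (transverse, base value).
(i) R_nwl + R_nwt = 445.4 kip; (ii) 0.85 R_nwl + 1.5 R_nwt = 475.1 kip.
R_n = max = 475.1 kip [governs: (ii)]; φR_n = 356.3 kip.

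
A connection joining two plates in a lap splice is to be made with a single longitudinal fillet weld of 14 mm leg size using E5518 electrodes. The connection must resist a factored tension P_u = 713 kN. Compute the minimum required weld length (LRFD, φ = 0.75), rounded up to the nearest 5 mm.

E55XX → F_EXX = 550 MPa.
Throat t_e = 0.707 × 14 = 9.898 mm.
φr_n = 0.75 × 0.6 × 550 × 9.898 × 10⁻³ = 2.45 kN/mm.
L_req = P_u / φr_n = 713 / 2.45 = 291 mm total.
Round up → use L = 295 mm.

L = 295 mm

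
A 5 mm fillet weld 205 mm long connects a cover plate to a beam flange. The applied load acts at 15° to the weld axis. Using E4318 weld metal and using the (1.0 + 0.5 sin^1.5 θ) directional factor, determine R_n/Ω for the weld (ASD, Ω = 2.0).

E43XX → F_EXX = 430 MPa.
t_e = 0.707 × 5 = 3.535 mm; A_we = 3.535 × 205 = 724.7 mm².
Directional factor: 1.0 + 0.5 sin^1.5(15°) = 1.066.
F_nw = 0.6 × 430 × 1.066 = 275 MPa.
R_n/Ω = (275 × 724.7) / 2.0 × 10⁻³ = 99.64 kN.

R_n/Ω ≈ 99.6 kN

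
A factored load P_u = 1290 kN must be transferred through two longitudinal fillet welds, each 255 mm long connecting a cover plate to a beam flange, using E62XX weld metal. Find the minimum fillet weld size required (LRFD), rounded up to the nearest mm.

E62XX → F_EXX = 620 MPa.
Total weld length L = 510 mm.
Required throat t_e = P_u / (φ × 0.6 F_EXX × L) = 1290 / (0.75 × 0.6 × 620 × 510 × 10⁻³) = 9.066 mm.
Required leg w = t_e / 0.707 = 12.82 mm → use 13 mm.

w = 13 mm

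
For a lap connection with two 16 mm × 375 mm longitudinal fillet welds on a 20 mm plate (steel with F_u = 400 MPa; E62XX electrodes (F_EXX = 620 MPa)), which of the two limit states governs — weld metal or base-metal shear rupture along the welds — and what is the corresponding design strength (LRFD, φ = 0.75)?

φR_n ≈ 2370 kN (weld metal governs)

t_e = 0.707 × 16 = 11.31 mm; L = 750 mm.
Weld metal: φR_n = 0.75 × 0.6 × 620 × 11.31 × 750 × 10⁻³ = 2367 kN.
Base metal (shear rupture): φR_n = 0.75 × 0.6 × 400 × 20 × 750 × 10⁻³ = 2700 kN.
Governing: weld metal.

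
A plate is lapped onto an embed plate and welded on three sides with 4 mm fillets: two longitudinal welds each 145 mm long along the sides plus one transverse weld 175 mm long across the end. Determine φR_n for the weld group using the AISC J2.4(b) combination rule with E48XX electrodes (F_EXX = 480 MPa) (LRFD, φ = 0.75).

t_e = 0.707 × 4 = 2.828 mm.
R_nwl = 0.6 × 480 × 2.828 × 290 × 10⁻³ = 236.2 kN (longitudinal, 2 welds).
R_nwt = 0.6 × 480 × 2.828 × 175 × 10⁻³ = 142.5 kN (transverse, base value).
(i) R_nwl + R_nwt = 378.7 kN; (ii) 0.85 R_nwl + 1.5 R_nwt = 414.6 kN.
R_n = max = 414.6 kN [governs: (ii)]; φR_n = 310.9 kN.

φR_n ≈ 311 kN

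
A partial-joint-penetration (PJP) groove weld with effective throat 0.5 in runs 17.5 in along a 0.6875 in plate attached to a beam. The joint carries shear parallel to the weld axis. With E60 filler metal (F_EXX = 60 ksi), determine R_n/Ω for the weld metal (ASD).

R_n/Ω ≈ 158 kip

Effective throat (given) t_e = 0.5 in.
A_we = 0.5 × 17.5 = 8.75 in².
F_nw = 0.6 F_EXX = 36 ksi.
R_n/Ω = (36 × 8.75) / 2.0 = 157.5 kip.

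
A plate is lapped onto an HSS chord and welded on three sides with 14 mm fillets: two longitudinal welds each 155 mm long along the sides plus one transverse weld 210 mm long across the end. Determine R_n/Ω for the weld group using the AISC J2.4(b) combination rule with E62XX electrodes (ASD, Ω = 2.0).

R_n/Ω ≈ 1070 kN

E62XX → F_EXX = 620 MPa.
t_e = 0.707 × 14 = 9.898 mm.
R_nwl = 0.6 × 620 × 9.898 × 310 × 10⁻³ = 1141 kN (longitudinal, 2 welds).
R_nwt = 0.6 × 620 × 9.898 × 210 × 10⁻³ = 773.2 kN (transverse, base value).
(i) R_nwl + R_nwt = 1915 kN; (ii) 0.85 R_nwl + 1.5 R_nwt = 2130 kN.
R_n = max = 2130 kN [governs: (ii)]; R_n/Ω = 1065 kN.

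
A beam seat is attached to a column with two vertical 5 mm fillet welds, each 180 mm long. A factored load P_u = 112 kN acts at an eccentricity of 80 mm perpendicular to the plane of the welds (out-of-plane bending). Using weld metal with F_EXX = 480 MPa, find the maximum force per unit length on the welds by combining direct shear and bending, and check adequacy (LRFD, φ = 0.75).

f_max ≈ 886 N/mm; NOT adequate

L_w = 2 × 180 = 360 mm; section modulus (unit throat) S = 2 × L²/6 = 10800 mm².
Direct shear f_v = P/L_w = 112×10³/360 = 311.1 N/mm.
Moment M = P × e = 112×10³ × 80 = 8960000 N·mm; bending f_b = M/S = 829.6 N/mm.
f_max = √(f_v² + f_b²) = √(311.1² + 829.6²) = 886 N/mm.
φr_n = 0.75 × 0.6 × 480 × (0.707 × 5) = 763.6 N/mm → NOT adequate.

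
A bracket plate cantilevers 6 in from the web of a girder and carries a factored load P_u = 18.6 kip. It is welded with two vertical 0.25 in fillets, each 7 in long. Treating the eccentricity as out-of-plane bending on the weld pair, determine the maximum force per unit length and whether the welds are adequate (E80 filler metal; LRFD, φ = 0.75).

E80XX → F_EXX = 80 ksi.
L_w = 2 × 7 = 14 in; section modulus (unit throat) S = 2 × L²/6 = 16.33 in².
Direct shear f_v = P/L_w = 18.6/14 = 1.329 kip/in.
Moment M = P × e = 18.6 × 6 = 111.6 kip·in; bending f_b = M/S = 6.833 kip/in.
f_max = √(f_v² + f_b²) = √(1.329² + 6.833²) = 6.961 kip/in.
φr_n = 0.75 × 0.6 × 80 × (0.707 × 0.25) = 6.363 kip/in → NOT adequate.

f_max ≈ 6.96 kip/in; NOT adequate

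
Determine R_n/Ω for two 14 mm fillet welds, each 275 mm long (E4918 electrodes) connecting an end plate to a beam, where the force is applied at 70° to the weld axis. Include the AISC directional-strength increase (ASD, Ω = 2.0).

R_n/Ω ≈ 1160 kN

E49XX → F_EXX = 490 MPa.
t_e = 0.707 × 14 = 9.898 mm; A_we = 9.898 × 550 = 5444 mm².
Directional factor: 1.0 + 0.5 sin^1.5(70°) = 1.455.
F_nw = 0.6 × 490 × 1.455 = 427.9 MPa.
R_n/Ω = (427.9 × 5444) / 2.0 × 10⁻³ = 1165 kN.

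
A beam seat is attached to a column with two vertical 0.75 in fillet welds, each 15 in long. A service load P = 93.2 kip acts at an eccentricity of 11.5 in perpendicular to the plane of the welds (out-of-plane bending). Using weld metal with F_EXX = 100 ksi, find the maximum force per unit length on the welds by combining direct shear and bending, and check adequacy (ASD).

L_w = 2 × 15 = 30 in; section modulus (unit throat) S = 2 × L²/6 = 75 in².
Direct shear f_v = P/L_w = 93.2/30 = 3.107 kip/in.
Moment M = P × e = 93.2 × 11.5 = 1071.8 kip·in; bending f_b = M/S = 14.29 kip/in.
f_max = √(f_v² + f_b²) = √(3.107² + 14.29²) = 14.62 kip/in.
r_n/Ω = (1/2.0) × 0.6 × 100 × (0.707 × 0.75) = 15.91 kip/in → adequate.

f_max ≈ 14.6 kip/in; adequate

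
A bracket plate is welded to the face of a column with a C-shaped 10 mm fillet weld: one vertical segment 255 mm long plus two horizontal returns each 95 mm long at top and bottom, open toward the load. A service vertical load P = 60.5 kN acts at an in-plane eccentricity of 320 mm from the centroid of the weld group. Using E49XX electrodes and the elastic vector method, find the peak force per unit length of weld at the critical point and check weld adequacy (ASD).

f_max ≈ 668 N/mm; adequate

E49XX → F_EXX = 490 MPa.
Total weld length L_w = 445 mm. Treat welds as unit-width lines.
Centroid: x̄ = 2×95×47.5 / 445 = 20.28 mm from the vertical weld.
Polar moment about centroid: J = I_x + I_y = [255³/12 + 2×95×127.5²] + [255×20.28² + 2(95³/12 + 95×27.22²)] = 4859000 mm³.
Direct shear f_v = P/L_w = 60.5×10³ / 445 = 136 N/mm (vertical).
Torsion M = P·e = 60.5×10³ × 320 = 19360000 N·mm.
Critical point at (x, y) = (74.72, 127.5) from centroid. f_tx = M·y/J = 508 N/mm; f_ty = M·x/J = 297.7 N/mm.
Resultant f_max = √[f_tx² + (f_v + f_ty)²] = √[508² + (136 + 297.7)²] = 667.9 N/mm.
Capacity per unit length: r_n/Ω = (1/2.0) × 0.6 × 490 × (0.707 × 10) = 1039 N/mm.
667.9 ≤ 1039 → adequate.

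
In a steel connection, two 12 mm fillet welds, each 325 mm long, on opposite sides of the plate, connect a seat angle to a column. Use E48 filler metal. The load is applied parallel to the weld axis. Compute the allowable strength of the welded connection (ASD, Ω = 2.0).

E48XX → F_EXX = 480 MPa.
Effective throat t_e = 0.707 × 12 = 8.484 mm.
Total length L = 650 mm; A_we = 8.484 × 650 = 5515 mm².
F_nw = 0.6 F_EXX = 0.6 × 480 = 288 MPa.
R_n = 288 × 5515 × 10⁻³ = 1588 kN; R_n/Ω = 1588/2.0 = 794.1 kN.

R_n/Ω ≈ 794 kN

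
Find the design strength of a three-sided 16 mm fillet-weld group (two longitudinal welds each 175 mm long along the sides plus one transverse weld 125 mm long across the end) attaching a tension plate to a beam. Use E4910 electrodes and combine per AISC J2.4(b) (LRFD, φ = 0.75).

E49XX → F_EXX = 490 MPa.
t_e = 0.707 × 16 = 11.31 mm.
R_nwl = 0.6 × 490 × 11.31 × 350 × 10⁻³ = 1164 kN (longitudinal, 2 welds).
R_nwt = 0.6 × 490 × 11.31 × 125 × 10⁻³ = 415.7 kN (transverse, base value).
(i) R_nwl + R_nwt = 1580 kN; (ii) 0.85 R_nwl + 1.5 R_nwt = 1613 kN.
R_n = max = 1613 kN [governs: (ii)]; φR_n = 1210 kN.

φR_n ≈ 1210 kN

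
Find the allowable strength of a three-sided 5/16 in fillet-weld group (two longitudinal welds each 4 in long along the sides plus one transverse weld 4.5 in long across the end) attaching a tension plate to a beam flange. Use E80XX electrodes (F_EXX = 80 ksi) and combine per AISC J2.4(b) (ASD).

R_n/Ω ≈ 71.8 kips

t_e = 0.707 × 0.3125 = 0.2209 in.
R_nwl = 0.6 × 80 × 0.2209 × 8 = 84.84 kips (longitudinal, 2 welds).
R_nwt = 0.6 × 80 × 0.2209 × 4.5 = 47.72 kips (transverse, base value).
(i) R_nwl + R_nwt = 132.6 kips; (ii) 0.85 R_nwl + 1.5 R_nwt = 143.7 kips.
R_n = max = 143.7 kips [governs: (ii)]; R_n/Ω = 71.85 kips.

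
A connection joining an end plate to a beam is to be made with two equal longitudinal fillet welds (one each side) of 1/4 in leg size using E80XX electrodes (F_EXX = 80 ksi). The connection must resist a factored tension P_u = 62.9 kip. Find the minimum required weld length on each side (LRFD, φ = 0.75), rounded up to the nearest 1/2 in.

Throat t_e = 0.707 × 0.25 = 0.1767 in.
φr_n = 0.75 × 0.6 × 80 × 0.1767 = 6.363 kip/in.
L_req = P_u / φr_n = 62.9 / 6.363 = 9.885 in total.
Per side: 9.885 / 2 = 4.943 in.
Round up → use L = 5 in on each side.

L = 5 in on each side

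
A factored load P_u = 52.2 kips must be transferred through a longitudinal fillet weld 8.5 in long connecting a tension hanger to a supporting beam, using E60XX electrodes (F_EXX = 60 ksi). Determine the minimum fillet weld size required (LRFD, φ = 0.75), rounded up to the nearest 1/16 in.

Total weld length L = 8.5 in.
Required throat t_e = P_u / (φ × 0.6 F_EXX × L) = 52.2 / (0.75 × 0.6 × 60 × 8.5) = 0.2275 in.
Required leg w = t_e / 0.707 = 0.3217 in → use 3/8 in.

w = 3/8 in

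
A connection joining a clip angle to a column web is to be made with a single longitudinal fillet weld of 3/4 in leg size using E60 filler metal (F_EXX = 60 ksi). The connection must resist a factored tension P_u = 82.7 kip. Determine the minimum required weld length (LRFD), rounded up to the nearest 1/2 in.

Throat t_e = 0.707 × 0.75 = 0.5302 in.
φr_n = 0.75 × 0.6 × 60 × 0.5302 = 14.32 kip/in.
L_req = P_u / φr_n = 82.7 / 14.32 = 5.776 in total.
Round up → use L = 6 in.

L = 6 in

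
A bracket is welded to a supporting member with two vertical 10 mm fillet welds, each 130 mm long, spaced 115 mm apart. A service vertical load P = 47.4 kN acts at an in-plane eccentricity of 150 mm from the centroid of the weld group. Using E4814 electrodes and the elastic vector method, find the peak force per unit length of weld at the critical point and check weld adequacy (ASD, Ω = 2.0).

f_max ≈ 639 N/mm; adequate

E48XX → F_EXX = 480 MPa.
Total weld length L_w = 260 mm. Treat welds as unit-width lines.
Polar moment about centroid: J = 2[d³/12 + d(b/2)²] = 2[130³/12 + 130×57.5²] = 1226000 mm³.
Direct shear f_v = P/L_w = 47.4×10³ / 260 = 182.3 N/mm (vertical).
Torsion M = P·e = 47.4×10³ × 150 = 7110000 N·mm.
Critical point at (x, y) = (57.5, 65) from centroid. f_tx = M·y/J = 377 N/mm; f_ty = M·x/J = 333.5 N/mm.
Resultant f_max = √[f_tx² + (f_v + f_ty)²] = √[377² + (182.3 + 333.5)²] = 638.9 N/mm.
Capacity per unit length: r_n/Ω = (1/2.0) × 0.6 × 480 × (0.707 × 10) = 1018 N/mm.
638.9 ≤ 1018 → adequate.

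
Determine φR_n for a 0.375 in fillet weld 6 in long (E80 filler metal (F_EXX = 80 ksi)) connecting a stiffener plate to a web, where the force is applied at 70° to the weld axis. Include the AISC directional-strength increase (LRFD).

t_e = 0.707 × 0.375 = 0.2651 in; A_we = 0.2651 × 6 = 1.591 in².
Directional factor: 1.0 + 0.5 sin^1.5(70°) = 1.455.
F_nw = 0.6 × 80 × 1.455 = 69.86 ksi.
φR_n = 0.75 × 69.86 × 1.591 = 83.35 kips.

φR_n ≈ 83.3 kips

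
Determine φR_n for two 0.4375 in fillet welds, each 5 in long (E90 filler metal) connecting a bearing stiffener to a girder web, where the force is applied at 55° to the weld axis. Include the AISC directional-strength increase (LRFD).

φR_n ≈ 172 kips

E90XX → F_EXX = 90 ksi.
t_e = 0.707 × 0.4375 = 0.3093 in; A_we = 0.3093 × 10 = 3.093 in².
Directional factor: 1.0 + 0.5 sin^1.5(55°) = 1.371.
F_nw = 0.6 × 90 × 1.371 = 74.02 ksi.
φR_n = 0.75 × 74.02 × 3.093 = 171.7 kips.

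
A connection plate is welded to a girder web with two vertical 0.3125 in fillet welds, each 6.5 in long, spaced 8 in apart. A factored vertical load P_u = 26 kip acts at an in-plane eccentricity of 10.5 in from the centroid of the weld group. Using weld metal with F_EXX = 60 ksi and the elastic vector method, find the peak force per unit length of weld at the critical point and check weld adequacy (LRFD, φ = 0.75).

Total weld length L_w = 13 in. Treat welds as unit-width lines.
Polar moment about centroid: J = 2[d³/12 + d(b/2)²] = 2[6.5³/12 + 6.5×4²] = 253.8 in³.
Direct shear f_v = P/L_w = 26 / 13 = 2 kip/in (vertical).
Torsion M = P·e = 26 × 10.5 = 273 kip·in.
Critical point at (x, y) = (4, 3.25) from centroid. f_tx = M·y/J = 3.496 kip/in; f_ty = M·x/J = 4.303 kip/in.
Resultant f_max = √[f_tx² + (f_v + f_ty)²] = √[3.496² + (2 + 4.303)²] = 7.208 kip/in.
Capacity per unit length: φr_n = 0.75 × 0.6 × 60 × (0.707 × 0.3125) = 5.965 kip/in.
7.208 > 5.965 → NOT adequate.

f_max ≈ 7.21 kip/in; NOT adequate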